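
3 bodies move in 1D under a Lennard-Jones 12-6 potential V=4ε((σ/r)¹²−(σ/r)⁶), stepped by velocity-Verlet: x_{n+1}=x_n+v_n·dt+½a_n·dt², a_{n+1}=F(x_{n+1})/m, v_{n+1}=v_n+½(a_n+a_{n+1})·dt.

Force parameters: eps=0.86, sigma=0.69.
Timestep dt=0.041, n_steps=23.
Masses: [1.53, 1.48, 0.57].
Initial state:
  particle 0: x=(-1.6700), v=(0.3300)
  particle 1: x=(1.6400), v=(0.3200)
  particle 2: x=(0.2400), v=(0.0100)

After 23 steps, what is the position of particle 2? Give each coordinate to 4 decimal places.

step 0: x0=(-1.6700) x1=(1.6400) x2=(0.2400)
step 1: x0=(-1.6565) x1=(1.6530) x2=(0.2407)
step 2: x0=(-1.6429) x1=(1.6658) x2=(0.2419)
step 3: x0=(-1.6293) x1=(1.6784) x2=(0.2435)
step 4: x0=(-1.6157) x1=(1.6907) x2=(0.2456)
step 5: x0=(-1.6020) x1=(1.7029) x2=(0.2480)
step 6: x0=(-1.5883) x1=(1.7149) x2=(0.2509)
step 7: x0=(-1.5746) x1=(1.7268) x2=(0.2541)
step 8: x0=(-1.5608) x1=(1.7384) x2=(0.2576)
step 9: x0=(-1.5470) x1=(1.7500) x2=(0.2614)
step 10: x0=(-1.5331) x1=(1.7613) x2=(0.2656)
step 11: x0=(-1.5193) x1=(1.7725) x2=(0.2700)
step 12: x0=(-1.5053) x1=(1.7836) x2=(0.2747)
step 13: x0=(-1.4914) x1=(1.7945) x2=(0.2796)
step 14: x0=(-1.4773) x1=(1.8053) x2=(0.2848)
step 15: x0=(-1.4633) x1=(1.8160) x2=(0.2901)
step 16: x0=(-1.4492) x1=(1.8265) x2=(0.2957)
step 17: x0=(-1.4350) x1=(1.8369) x2=(0.3015)
step 18: x0=(-1.4208) x1=(1.8472) x2=(0.3075)
step 19: x0=(-1.4065) x1=(1.8573) x2=(0.3136)
step 20: x0=(-1.3922) x1=(1.8674) x2=(0.3199)
step 21: x0=(-1.3778) x1=(1.8773) x2=(0.3264)
step 22: x0=(-1.3634) x1=(1.8871) x2=(0.3330)
step 23: x0=(-1.3489) x1=(1.8968) x2=(0.3397)

(0.3397)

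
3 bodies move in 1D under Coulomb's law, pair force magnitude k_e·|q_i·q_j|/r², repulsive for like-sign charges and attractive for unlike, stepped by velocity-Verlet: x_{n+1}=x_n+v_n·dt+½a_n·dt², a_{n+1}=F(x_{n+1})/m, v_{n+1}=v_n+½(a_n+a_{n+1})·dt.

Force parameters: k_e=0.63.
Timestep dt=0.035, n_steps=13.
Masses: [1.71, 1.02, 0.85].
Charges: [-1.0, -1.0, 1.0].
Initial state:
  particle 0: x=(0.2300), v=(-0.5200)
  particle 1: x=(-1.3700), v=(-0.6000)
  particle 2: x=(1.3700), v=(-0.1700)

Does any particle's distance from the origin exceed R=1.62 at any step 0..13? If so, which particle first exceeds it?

step 0: x0=(0.2300) x1=(-1.3700) x2=(1.3700)
step 1: x0=(0.2121) x1=(-1.3911) x2=(1.3636)
step 2: x0=(0.1946) x1=(-1.4124) x2=(1.3565)
step 3: x0=(0.1777) x1=(-1.4339) x2=(1.3485)
step 4: x0=(0.1613) x1=(-1.4556) x2=(1.3398)
step 5: x0=(0.1454) x1=(-1.4774) x2=(1.3303)
step 6: x0=(0.1300) x1=(-1.4995) x2=(1.3200)
step 7: x0=(0.1151) x1=(-1.5217) x2=(1.3090)
step 8: x0=(0.1006) x1=(-1.5442) x2=(1.2972)
step 9: x0=(0.0866) x1=(-1.5668) x2=(1.2847)
step 10: x0=(0.0732) x1=(-1.5896) x2=(1.2714)
step 11: x0=(0.0602) x1=(-1.6126) x2=(1.2574)
step 12: x0=(0.0476) x1=(-1.6358) x2=(1.2427)
step 13: x0=(0.0356) x1=(-1.6591) x2=(1.2272)

yes, particle 1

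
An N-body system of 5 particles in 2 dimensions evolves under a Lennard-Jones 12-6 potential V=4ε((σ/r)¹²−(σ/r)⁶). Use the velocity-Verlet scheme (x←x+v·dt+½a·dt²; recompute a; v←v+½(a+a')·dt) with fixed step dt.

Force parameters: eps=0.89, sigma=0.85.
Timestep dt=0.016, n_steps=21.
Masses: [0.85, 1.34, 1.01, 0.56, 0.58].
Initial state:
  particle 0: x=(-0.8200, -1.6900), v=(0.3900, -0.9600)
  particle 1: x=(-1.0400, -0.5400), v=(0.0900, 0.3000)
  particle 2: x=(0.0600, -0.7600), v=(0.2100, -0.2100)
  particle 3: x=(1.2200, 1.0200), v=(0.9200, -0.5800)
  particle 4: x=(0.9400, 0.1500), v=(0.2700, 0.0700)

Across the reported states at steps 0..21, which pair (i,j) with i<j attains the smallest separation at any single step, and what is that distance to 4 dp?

pair (3,4), distance 0.9096

step 0: x0=(-0.8200, -1.6900) x1=(-1.0400, -0.5400) x2=(0.0600, -0.7600) x3=(1.2200, 1.0200) x4=(0.9400, 0.1500)
step 1: x0=(-0.8137, -1.7049) x1=(-1.0383, -0.5354) x2=(0.0631, -0.7633) x3=(1.2350, 1.0117) x4=(0.9438, 0.1500)
step 2: x0=(-0.8072, -1.7191) x1=(-1.0361, -0.5312) x2=(0.0657, -0.7665) x3=(1.2508, 1.0056) x4=(0.9465, 0.1474)
step 3: x0=(-0.8007, -1.7326) x1=(-1.0335, -0.5275) x2=(0.0677, -0.7695) x3=(1.2673, 1.0016) x4=(0.9480, 0.1423)
step 4: x0=(-0.7939, -1.7453) x1=(-1.0304, -0.5240) x2=(0.0693, -0.7723) x3=(1.2845, 0.9994) x4=(0.9485, 0.1351)
step 5: x0=(-0.7871, -1.7574) x1=(-1.0268, -0.5210) x2=(0.0703, -0.7750) x3=(1.3020, 0.9982) x4=(0.9482, 0.1265)
step 6: x0=(-0.7801, -1.7689) x1=(-1.0227, -0.5182) x2=(0.0709, -0.7776) x3=(1.3198, 0.9975) x4=(0.9473, 0.1170)
step 7: x0=(-0.7729, -1.7798) x1=(-1.0181, -0.5158) x2=(0.0710, -0.7799) x3=(1.3375, 0.9967) x4=(0.9460, 0.1072)
step 8: x0=(-0.7656, -1.7901) x1=(-1.0131, -0.5137) x2=(0.0706, -0.7821) x3=(1.3550, 0.9954) x4=(0.9444, 0.0973)
step 9: x0=(-0.7582, -1.7998) x1=(-1.0077, -0.5119) x2=(0.0697, -0.7841) x3=(1.3721, 0.9935) x4=(0.9426, 0.0876)
step 10: x0=(-0.7506, -1.8090) x1=(-1.0017, -0.5104) x2=(0.0684, -0.7859) x3=(1.3889, 0.9907) x4=(0.9407, 0.0782)
step 11: x0=(-0.7429, -1.8176) x1=(-0.9953, -0.5092) x2=(0.0666, -0.7874) x3=(1.4052, 0.9870) x4=(0.9388, 0.0693)
step 12: x0=(-0.7351, -1.8257) x1=(-0.9884, -0.5083) x2=(0.0644, -0.7887) x3=(1.4210, 0.9822) x4=(0.9369, 0.0609)
step 13: x0=(-0.7271, -1.8333) x1=(-0.9809, -0.5077) x2=(0.0616, -0.7898) x3=(1.4362, 0.9765) x4=(0.9349, 0.0529)
step 14: x0=(-0.7190, -1.8404) x1=(-0.9730, -0.5073) x2=(0.0584, -0.7907) x3=(1.4509, 0.9697) x4=(0.9329, 0.0454)
step 15: x0=(-0.7107, -1.8470) x1=(-0.9646, -0.5073) x2=(0.0548, -0.7913) x3=(1.4650, 0.9619) x4=(0.9310, 0.0383)
step 16: x0=(-0.7023, -1.8531) x1=(-0.9557, -0.5075) x2=(0.0507, -0.7917) x3=(1.4786, 0.9531) x4=(0.9290, 0.0317)
step 17: x0=(-0.6937, -1.8586) x1=(-0.9463, -0.5079) x2=(0.0461, -0.7918) x3=(1.4915, 0.9434) x4=(0.9270, 0.0256)
step 18: x0=(-0.6850, -1.8637) x1=(-0.9364, -0.5087) x2=(0.0411, -0.7917) x3=(1.5039, 0.9326) x4=(0.9250, 0.0198)
step 19: x0=(-0.6761, -1.8683) x1=(-0.9260, -0.5097) x2=(0.0356, -0.7914) x3=(1.5156, 0.9209) x4=(0.9231, 0.0145)
step 20: x0=(-0.6671, -1.8724) x1=(-0.9152, -0.5109) x2=(0.0299, -0.7909) x3=(1.5267, 0.9082) x4=(0.9211, 0.0095)
step 21: x0=(-0.6579, -1.8759) x1=(-0.9041, -0.5124) x2=(0.0239, -0.7902) x3=(1.5372, 0.8946) x4=(0.9191, 0.0049)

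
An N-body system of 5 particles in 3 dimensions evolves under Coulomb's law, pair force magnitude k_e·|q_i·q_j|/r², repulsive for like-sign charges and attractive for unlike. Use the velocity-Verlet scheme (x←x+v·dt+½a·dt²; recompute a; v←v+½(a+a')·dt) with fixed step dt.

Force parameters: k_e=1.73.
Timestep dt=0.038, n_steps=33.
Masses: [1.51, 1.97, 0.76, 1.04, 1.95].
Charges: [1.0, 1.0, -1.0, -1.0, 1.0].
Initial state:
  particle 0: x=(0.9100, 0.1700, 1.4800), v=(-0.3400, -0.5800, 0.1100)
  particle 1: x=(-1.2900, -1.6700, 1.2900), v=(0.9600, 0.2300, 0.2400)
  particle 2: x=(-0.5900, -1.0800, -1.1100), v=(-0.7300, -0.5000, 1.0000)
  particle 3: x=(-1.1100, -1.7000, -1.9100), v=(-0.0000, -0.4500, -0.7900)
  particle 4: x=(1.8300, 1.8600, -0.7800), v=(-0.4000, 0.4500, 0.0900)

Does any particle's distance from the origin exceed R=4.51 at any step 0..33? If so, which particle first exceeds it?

no

step 0: x0=(0.9100, 0.1700, 1.4800) x1=(-1.2900, -1.6700, 1.2900) x2=(-0.5900, -1.0800, -1.1100) x3=(-1.1100, -1.7000, -1.9100) x4=(1.8300, 1.8600, -0.7800)
step 1: x0=(0.8971, 0.1479, 1.4842) x1=(-1.2536, -1.6613, 1.2990) x2=(-0.6171, -1.0982, -1.0707) x3=(-1.1104, -1.7175, -1.9405) x4=(1.8148, 1.8771, -0.7767)
step 2: x0=(0.8841, 0.1258, 1.4883) x1=(-1.2172, -1.6527, 1.3076) x2=(-0.6430, -1.1150, -1.0290) x3=(-1.1114, -1.7359, -1.9719) x4=(1.7996, 1.8942, -0.7735)
step 3: x0=(0.8712, 0.1036, 1.4924) x1=(-1.1810, -1.6442, 1.3160) x2=(-0.6679, -1.1305, -0.9847) x3=(-1.1128, -1.7548, -2.0042) x4=(1.7843, 1.9113, -0.7704)
step 4: x0=(0.8582, 0.0813, 1.4964) x1=(-1.1449, -1.6358, 1.3241) x2=(-0.6920, -1.1448, -0.9380) x3=(-1.1147, -1.7744, -2.0374) x4=(1.7691, 1.9285, -0.7675)
step 5: x0=(0.8453, 0.0590, 1.5004) x1=(-1.1089, -1.6275, 1.3318) x2=(-0.7153, -1.1581, -0.8890) x3=(-1.1169, -1.7945, -2.0713) x4=(1.7538, 1.9456, -0.7647)
step 6: x0=(0.8324, 0.0366, 1.5043) x1=(-1.0730, -1.6193, 1.3392) x2=(-0.7379, -1.1705, -0.8377) x3=(-1.1194, -1.8150, -2.1060) x4=(1.7385, 1.9628, -0.7621)
step 7: x0=(0.8195, 0.0142, 1.5082) x1=(-1.0372, -1.6113, 1.3463) x2=(-0.7599, -1.1820, -0.7842) x3=(-1.1220, -1.8359, -2.1412) x4=(1.7232, 1.9799, -0.7596)
step 8: x0=(0.8066, -0.0083, 1.5120) x1=(-1.0017, -1.6034, 1.3530) x2=(-0.7813, -1.1928, -0.7286) x3=(-1.1248, -1.8570, -2.1771) x4=(1.7079, 1.9971, -0.7572)
step 9: x0=(0.7937, -0.0308, 1.5157) x1=(-0.9663, -1.5956, 1.3593) x2=(-0.8023, -1.2029, -0.6708) x3=(-1.1276, -1.8784, -2.2134) x4=(1.6926, 2.0143, -0.7550)
step 10: x0=(0.7809, -0.0532, 1.5194) x1=(-0.9310, -1.5879, 1.3653) x2=(-0.8227, -1.2124, -0.6111) x3=(-1.1304, -1.8999, -2.2501) x4=(1.6773, 2.0316, -0.7529)
step 11: x0=(0.7682, -0.0757, 1.5230) x1=(-0.8960, -1.5804, 1.3708) x2=(-0.8427, -1.2214, -0.5493) x3=(-1.1333, -1.9216, -2.2872) x4=(1.6619, 2.0488, -0.7509)
step 12: x0=(0.7555, -0.0982, 1.5265) x1=(-0.8611, -1.5731, 1.3760) x2=(-0.8623, -1.2299, -0.4856) x3=(-1.1362, -1.9434, -2.3247) x4=(1.6466, 2.0661, -0.7490)
step 13: x0=(0.7428, -0.1207, 1.5299) x1=(-0.8265, -1.5659, 1.3807) x2=(-0.8814, -1.2379, -0.4200) x3=(-1.1391, -1.9653, -2.3624) x4=(1.6312, 2.0834, -0.7473)
step 14: x0=(0.7302, -0.1431, 1.5333) x1=(-0.7922, -1.5589, 1.3850) x2=(-0.9000, -1.2455, -0.3524) x3=(-1.1419, -1.9873, -2.4003) x4=(1.6158, 2.1007, -0.7456)
step 15: x0=(0.7177, -0.1655, 1.5366) x1=(-0.7581, -1.5520, 1.3888) x2=(-0.9180, -1.2528, -0.2828) x3=(-1.1446, -2.0093, -2.4384) x4=(1.6004, 2.1180, -0.7441)
step 16: x0=(0.7053, -0.1879, 1.5398) x1=(-0.7243, -1.5454, 1.3920) x2=(-0.9356, -1.2597, -0.2113) x3=(-1.1474, -2.0313, -2.4767) x4=(1.5850, 2.1354, -0.7427)
step 17: x0=(0.6930, -0.2102, 1.5429) x1=(-0.6909, -1.5389, 1.3948) x2=(-0.9525, -1.2663, -0.1377) x3=(-1.1500, -2.0533, -2.5151) x4=(1.5696, 2.1527, -0.7414)
step 18: x0=(0.6807, -0.2324, 1.5459) x1=(-0.6578, -1.5326, 1.3969) x2=(-0.9687, -1.2726, -0.0620) x3=(-1.1526, -2.0754, -2.5536) x4=(1.5542, 2.1702, -0.7402)
step 19: x0=(0.6686, -0.2545, 1.5488) x1=(-0.6251, -1.5266, 1.3985) x2=(-0.9842, -1.2787, 0.0157) x3=(-1.1551, -2.0974, -2.5921) x4=(1.5388, 2.1876, -0.7391)
step 20: x0=(0.6566, -0.2765, 1.5516) x1=(-0.5929, -1.5207, 1.3993) x2=(-0.9988, -1.2845, 0.0957) x3=(-1.1575, -2.1193, -2.6307) x4=(1.5233, 2.2051, -0.7381)
step 21: x0=(0.6447, -0.2984, 1.5543) x1=(-0.5612, -1.5151, 1.3995) x2=(-1.0124, -1.2902, 0.1780) x3=(-1.1598, -2.1413, -2.6694) x4=(1.5079, 2.2226, -0.7371)
step 22: x0=(0.6330, -0.3201, 1.5570) x1=(-0.5300, -1.5097, 1.3989) x2=(-1.0248, -1.2956, 0.2627) x3=(-1.1621, -2.1632, -2.7080) x4=(1.4924, 2.2401, -0.7363)
step 23: x0=(0.6213, -0.3417, 1.5595) x1=(-0.4996, -1.5046, 1.3975) x2=(-1.0359, -1.3010, 0.3499) x3=(-1.1643, -2.1850, -2.7466) x4=(1.4770, 2.2577, -0.7356)
step 24: x0=(0.6098, -0.3630, 1.5620) x1=(-0.4699, -1.4997, 1.3953) x2=(-1.0453, -1.3063, 0.4397) x3=(-1.1664, -2.2068, -2.7853) x4=(1.4615, 2.2753, -0.7350)
step 25: x0=(0.5985, -0.3841, 1.5644) x1=(-0.4411, -1.4951, 1.3921) x2=(-1.0528, -1.3115, 0.5323) x3=(-1.1684, -2.2285, -2.8239) x4=(1.4460, 2.2929, -0.7344)
step 26: x0=(0.5873, -0.4050, 1.5667) x1=(-0.4133, -1.4907, 1.3879) x2=(-1.0581, -1.3167, 0.6277) x3=(-1.1703, -2.2502, -2.8624) x4=(1.4305, 2.3106, -0.7340)
step 27: x0=(0.5763, -0.4257, 1.5690) x1=(-0.3867, -1.4866, 1.3827) x2=(-1.0607, -1.3219, 0.7261) x3=(-1.1722, -2.2718, -2.9009) x4=(1.4151, 2.3283, -0.7336)
step 28: x0=(0.5655, -0.4460, 1.5712) x1=(-0.3616, -1.4828, 1.3764) x2=(-1.0600, -1.3272, 0.8274) x3=(-1.1739, -2.2933, -2.9393) x4=(1.3996, 2.3461, -0.7333)
step 29: x0=(0.5548, -0.4660, 1.5734) x1=(-0.3381, -1.4792, 1.3690) x2=(-1.0554, -1.3327, 0.9317) x3=(-1.1756, -2.3147, -2.9777) x4=(1.3841, 2.3638, -0.7331)
step 30: x0=(0.5443, -0.4856, 1.5756) x1=(-0.3165, -1.4758, 1.3606) x2=(-1.0462, -1.3384, 1.0387) x3=(-1.1772, -2.3361, -3.0160) x4=(1.3685, 2.3817, -0.7329)
step 31: x0=(0.5339, -0.5049, 1.5779) x1=(-0.2972, -1.4728, 1.3513) x2=(-1.0316, -1.3444, 1.1482) x3=(-1.1788, -2.3574, -3.0542) x4=(1.3530, 2.3995, -0.7329)
step 32: x0=(0.5237, -0.5238, 1.5802) x1=(-0.2805, -1.4700, 1.3413) x2=(-1.0108, -1.3507, 1.2594) x3=(-1.1802, -2.3786, -3.0923) x4=(1.3375, 2.4175, -0.7329)
step 33: x0=(0.5137, -0.5423, 1.5827) x1=(-0.2665, -1.4675, 1.3308) x2=(-0.9833, -1.3574, 1.3715) x3=(-1.1816, -2.3998, -3.1304) x4=(1.3220, 2.4354, -0.7329)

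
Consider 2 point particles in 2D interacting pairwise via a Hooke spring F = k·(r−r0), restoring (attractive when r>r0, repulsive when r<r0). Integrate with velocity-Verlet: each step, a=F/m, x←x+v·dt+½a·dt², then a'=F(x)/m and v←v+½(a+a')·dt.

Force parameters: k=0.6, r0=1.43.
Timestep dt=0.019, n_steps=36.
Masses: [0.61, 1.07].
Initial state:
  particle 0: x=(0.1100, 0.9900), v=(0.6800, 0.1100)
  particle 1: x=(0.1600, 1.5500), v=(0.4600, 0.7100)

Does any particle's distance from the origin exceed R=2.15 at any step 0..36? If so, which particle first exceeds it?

yes, particle 1

step 0: x0=(0.1100, 0.9900) x1=(0.1600, 1.5500)
step 1: x0=(0.1229, 0.9919) x1=(0.1687, 1.5636)
step 2: x0=(0.1358, 0.9936) x1=(0.1775, 1.5773)
step 3: x0=(0.1486, 0.9949) x1=(0.1863, 1.5912)
step 4: x0=(0.1615, 0.9959) x1=(0.1951, 1.6053)
step 5: x0=(0.1743, 0.9967) x1=(0.2039, 1.6196)
step 6: x0=(0.1871, 0.9972) x1=(0.2127, 1.6340)
step 7: x0=(0.1999, 0.9973) x1=(0.2215, 1.6486)
step 8: x0=(0.2127, 0.9972) x1=(0.2303, 1.6633)
step 9: x0=(0.2255, 0.9969) x1=(0.2391, 1.6782)
step 10: x0=(0.2383, 0.9962) x1=(0.2479, 1.6933)
step 11: x0=(0.2511, 0.9954) x1=(0.2567, 1.7084)
step 12: x0=(0.2638, 0.9942) x1=(0.2656, 1.7238)
step 13: x0=(0.2766, 0.9928) x1=(0.2744, 1.7393)
step 14: x0=(0.2894, 0.9912) x1=(0.2832, 1.7549)
step 15: x0=(0.3022, 0.9893) x1=(0.2920, 1.7706)
step 16: x0=(0.3149, 0.9872) x1=(0.3009, 1.7865)
step 17: x0=(0.3277, 0.9849) x1=(0.3097, 1.8025)
step 18: x0=(0.3405, 0.9823) x1=(0.3185, 1.8186)
step 19: x0=(0.3533, 0.9796) x1=(0.3273, 1.8349)
step 20: x0=(0.3661, 0.9766) x1=(0.3361, 1.8513)
step 21: x0=(0.3789, 0.9734) x1=(0.3449, 1.8678)
step 22: x0=(0.3917, 0.9701) x1=(0.3537, 1.8843)
step 23: x0=(0.4045, 0.9666) x1=(0.3625, 1.9010)
step 24: x0=(0.4174, 0.9629) x1=(0.3713, 1.9178)
step 25: x0=(0.4302, 0.9590) x1=(0.3801, 1.9347)
step 26: x0=(0.4431, 0.9550) x1=(0.3889, 1.9517)
step 27: x0=(0.4559, 0.9508) x1=(0.3977, 1.9688)
step 28: x0=(0.4688, 0.9464) x1=(0.4064, 1.9859)
step 29: x0=(0.4816, 0.9420) x1=(0.4152, 2.0031)
step 30: x0=(0.4945, 0.9374) x1=(0.4240, 2.0205)
step 31: x0=(0.5074, 0.9326) x1=(0.4327, 2.0378)
step 32: x0=(0.5203, 0.9278) x1=(0.4415, 2.0553)
step 33: x0=(0.5332, 0.9229) x1=(0.4502, 2.0728)
step 34: x0=(0.5461, 0.9178) x1=(0.4590, 2.0903)
step 35: x0=(0.5590, 0.9127) x1=(0.4677, 2.1079)
step 36: x0=(0.5719, 0.9075) x1=(0.4765, 2.1256)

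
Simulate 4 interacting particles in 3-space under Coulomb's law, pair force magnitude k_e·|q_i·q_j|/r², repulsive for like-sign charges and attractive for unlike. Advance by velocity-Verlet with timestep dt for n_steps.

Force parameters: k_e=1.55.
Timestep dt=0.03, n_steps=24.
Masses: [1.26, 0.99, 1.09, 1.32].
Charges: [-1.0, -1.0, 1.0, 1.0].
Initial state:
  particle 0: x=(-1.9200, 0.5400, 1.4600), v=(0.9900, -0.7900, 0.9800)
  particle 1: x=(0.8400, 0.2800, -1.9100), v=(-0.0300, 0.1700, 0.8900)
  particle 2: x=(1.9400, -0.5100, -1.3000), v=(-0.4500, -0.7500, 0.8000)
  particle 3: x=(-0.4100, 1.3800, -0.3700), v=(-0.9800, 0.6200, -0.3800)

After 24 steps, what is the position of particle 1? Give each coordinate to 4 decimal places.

(0.8987, 0.3245, -1.1787)

step 0: x0=(-1.9200, 0.5400, 1.4600) x1=(0.8400, 0.2800, -1.9100) x2=(1.9400, -0.5100, -1.3000) x3=(-0.4100, 1.3800, -0.3700)
step 1: x0=(-1.8902, 0.5163, 1.4893) x1=(0.8393, 0.2850, -1.8831) x2=(1.9263, -0.5324, -1.2761) x3=(-0.4394, 1.3986, -0.3814)
step 2: x0=(-1.8604, 0.4927, 1.5186) x1=(0.8389, 0.2898, -1.8558) x2=(1.9123, -0.5545, -1.2525) x3=(-0.4689, 1.4170, -0.3928)
step 3: x0=(-1.8304, 0.4691, 1.5477) x1=(0.8389, 0.2943, -1.8282) x2=(1.8978, -0.5764, -1.2291) x3=(-0.4985, 1.4354, -0.4041)
step 4: x0=(-1.8004, 0.4456, 1.5767) x1=(0.8392, 0.2986, -1.8002) x2=(1.8830, -0.5980, -1.2059) x3=(-0.5280, 1.4536, -0.4155)
step 5: x0=(-1.7703, 0.4222, 1.6056) x1=(0.8398, 0.3027, -1.7718) x2=(1.8679, -0.6193, -1.1829) x3=(-0.5576, 1.4718, -0.4268)
step 6: x0=(-1.7401, 0.3988, 1.6344) x1=(0.8408, 0.3066, -1.7431) x2=(1.8524, -0.6403, -1.1602) x3=(-0.5873, 1.4898, -0.4381)
step 7: x0=(-1.7098, 0.3754, 1.6631) x1=(0.8420, 0.3102, -1.7140) x2=(1.8366, -0.6611, -1.1377) x3=(-0.6169, 1.5078, -0.4494)
step 8: x0=(-1.6795, 0.3522, 1.6917) x1=(0.8435, 0.3135, -1.6846) x2=(1.8205, -0.6815, -1.1153) x3=(-0.6465, 1.5256, -0.4606)
step 9: x0=(-1.6491, 0.3289, 1.7201) x1=(0.8453, 0.3166, -1.6549) x2=(1.8040, -0.7016, -1.0932) x3=(-0.6761, 1.5433, -0.4718)
step 10: x0=(-1.6186, 0.3058, 1.7485) x1=(0.8474, 0.3193, -1.6249) x2=(1.7872, -0.7214, -1.0713) x3=(-0.7057, 1.5609, -0.4830)
step 11: x0=(-1.5881, 0.2827, 1.7767) x1=(0.8497, 0.3218, -1.5946) x2=(1.7700, -0.7409, -1.0495) x3=(-0.7353, 1.5783, -0.4941)
step 12: x0=(-1.5575, 0.2596, 1.8049) x1=(0.8522, 0.3241, -1.5640) x2=(1.7526, -0.7600, -1.0280) x3=(-0.7649, 1.5957, -0.5053)
step 13: x0=(-1.5269, 0.2366, 1.8329) x1=(0.8550, 0.3260, -1.5331) x2=(1.7348, -0.7788, -1.0066) x3=(-0.7944, 1.6130, -0.5163)
step 14: x0=(-1.4963, 0.2137, 1.8609) x1=(0.8580, 0.3276, -1.5020) x2=(1.7168, -0.7972, -0.9853) x3=(-0.8239, 1.6301, -0.5274)
step 15: x0=(-1.4656, 0.1908, 1.8887) x1=(0.8612, 0.3289, -1.4706) x2=(1.6984, -0.8153, -0.9643) x3=(-0.8533, 1.6471, -0.5384)
step 16: x0=(-1.4348, 0.1680, 1.9165) x1=(0.8646, 0.3298, -1.4390) x2=(1.6798, -0.8330, -0.9434) x3=(-0.8827, 1.6640, -0.5493)
step 17: x0=(-1.4041, 0.1452, 1.9441) x1=(0.8683, 0.3305, -1.4071) x2=(1.6609, -0.8503, -0.9226) x3=(-0.9120, 1.6808, -0.5603)
step 18: x0=(-1.3733, 0.1224, 1.9717) x1=(0.8721, 0.3307, -1.3751) x2=(1.6417, -0.8672, -0.9020) x3=(-0.9413, 1.6975, -0.5711)
step 19: x0=(-1.3425, 0.0997, 1.9992) x1=(0.8761, 0.3307, -1.3428) x2=(1.6222, -0.8837, -0.8816) x3=(-0.9704, 1.7141, -0.5820)
step 20: x0=(-1.3117, 0.0771, 2.0266) x1=(0.8803, 0.3302, -1.3103) x2=(1.6025, -0.8997, -0.8613) x3=(-0.9996, 1.7305, -0.5928)
step 21: x0=(-1.2809, 0.0545, 2.0539) x1=(0.8847, 0.3294, -1.2777) x2=(1.5825, -0.9154, -0.8411) x3=(-1.0286, 1.7469, -0.6035)
step 22: x0=(-1.2500, 0.0319, 2.0812) x1=(0.8892, 0.3282, -1.2448) x2=(1.5622, -0.9306, -0.8210) x3=(-1.0576, 1.7631, -0.6142)
step 23: x0=(-1.2192, 0.0094, 2.1083) x1=(0.8939, 0.3265, -1.2118) x2=(1.5417, -0.9454, -0.8010) x3=(-1.0865, 1.7793, -0.6249)
step 24: x0=(-1.1883, -0.0131, 2.1354) x1=(0.8987, 0.3245, -1.1787) x2=(1.5209, -0.9598, -0.7812) x3=(-1.1154, 1.7954, -0.6355)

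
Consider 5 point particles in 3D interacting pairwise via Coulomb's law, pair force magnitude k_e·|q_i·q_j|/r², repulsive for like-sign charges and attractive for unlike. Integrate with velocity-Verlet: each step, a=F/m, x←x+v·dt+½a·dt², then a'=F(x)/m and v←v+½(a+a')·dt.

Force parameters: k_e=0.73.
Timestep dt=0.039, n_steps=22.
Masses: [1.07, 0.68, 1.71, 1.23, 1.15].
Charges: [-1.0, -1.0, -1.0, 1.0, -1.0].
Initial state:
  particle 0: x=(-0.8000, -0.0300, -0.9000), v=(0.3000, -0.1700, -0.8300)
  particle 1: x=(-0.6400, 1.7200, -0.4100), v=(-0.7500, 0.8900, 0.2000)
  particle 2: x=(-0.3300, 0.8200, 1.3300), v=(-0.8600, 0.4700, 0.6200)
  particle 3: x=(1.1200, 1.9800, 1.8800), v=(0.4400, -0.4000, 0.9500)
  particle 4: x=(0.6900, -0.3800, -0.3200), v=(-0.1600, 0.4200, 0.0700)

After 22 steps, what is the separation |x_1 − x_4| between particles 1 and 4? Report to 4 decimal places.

3.3453

step 0: x0=(-0.8000, -0.0300, -0.9000) x1=(-0.6400, 1.7200, -0.4100) x2=(-0.3300, 0.8200, 1.3300) x3=(1.1200, 1.9800, 1.8800) x4=(0.6900, -0.3800, -0.3200)
step 1: x0=(-0.7885, -0.0368, -0.9325) x1=(-0.6693, 1.7552, -0.4022) x2=(-0.3635, 0.8384, 1.3544) x3=(1.1370, 1.9643, 1.9169) x4=(0.6840, -0.3637, -0.3172)
step 2: x0=(-0.7774, -0.0437, -0.9654) x1=(-0.6986, 1.7912, -0.3946) x2=(-0.3968, 0.8569, 1.3791) x3=(1.1538, 1.9483, 1.9536) x4=(0.6785, -0.3477, -0.3144)
step 3: x0=(-0.7666, -0.0509, -0.9986) x1=(-0.7280, 1.8280, -0.3870) x2=(-0.4301, 0.8756, 1.4042) x3=(1.1702, 1.9321, 1.9900) x4=(0.6736, -0.3319, -0.3115)
step 4: x0=(-0.7561, -0.0583, -1.0322) x1=(-0.7575, 1.8657, -0.3795) x2=(-0.4632, 0.8943, 1.4297) x3=(1.1864, 1.9158, 2.0262) x4=(0.6691, -0.3163, -0.3085)
step 5: x0=(-0.7460, -0.0660, -1.0661) x1=(-0.7870, 1.9041, -0.3720) x2=(-0.4963, 0.9131, 1.4555) x3=(1.2023, 1.8992, 2.0622) x4=(0.6651, -0.3009, -0.3053)
step 6: x0=(-0.7363, -0.0738, -1.1004) x1=(-0.8166, 1.9432, -0.3647) x2=(-0.5292, 0.9321, 1.4817) x3=(1.2179, 1.8824, 2.0979) x4=(0.6616, -0.2857, -0.3021)
step 7: x0=(-0.7268, -0.0817, -1.1350) x1=(-0.8463, 1.9830, -0.3574) x2=(-0.5620, 0.9511, 1.5081) x3=(1.2333, 1.8655, 2.1334) x4=(0.6586, -0.2707, -0.2987)
step 8: x0=(-0.7176, -0.0899, -1.1700) x1=(-0.8761, 2.0235, -0.3502) x2=(-0.5948, 0.9702, 1.5349) x3=(1.2484, 1.8484, 2.1686) x4=(0.6560, -0.2558, -0.2951)
step 9: x0=(-0.7088, -0.0982, -1.2053) x1=(-0.9060, 2.0646, -0.3431) x2=(-0.6274, 0.9893, 1.5620) x3=(1.2632, 1.8312, 2.2037) x4=(0.6540, -0.2411, -0.2915)
step 10: x0=(-0.7002, -0.1067, -1.2410) x1=(-0.9360, 2.1063, -0.3360) x2=(-0.6599, 1.0085, 1.5894) x3=(1.2778, 1.8138, 2.2385) x4=(0.6524, -0.2266, -0.2876)
step 11: x0=(-0.6919, -0.1153, -1.2770) x1=(-0.9661, 2.1485, -0.3290) x2=(-0.6924, 1.0278, 1.6171) x3=(1.2921, 1.7963, 2.2731) x4=(0.6512, -0.2121, -0.2836)
step 12: x0=(-0.6838, -0.1241, -1.3133) x1=(-0.9963, 2.1914, -0.3221) x2=(-0.7248, 1.0472, 1.6450) x3=(1.3062, 1.7786, 2.3075) x4=(0.6504, -0.1979, -0.2794)
step 13: x0=(-0.6760, -0.1331, -1.3500) x1=(-1.0265, 2.2348, -0.3153) x2=(-0.7571, 1.0665, 1.6732) x3=(1.3200, 1.7609, 2.3417) x4=(0.6501, -0.1837, -0.2750)
step 14: x0=(-0.6684, -0.1422, -1.3871) x1=(-1.0569, 2.2786, -0.3085) x2=(-0.7893, 1.0859, 1.7017) x3=(1.3336, 1.7430, 2.3757) x4=(0.6502, -0.1696, -0.2705)
step 15: x0=(-0.6610, -0.1514, -1.4244) x1=(-1.0873, 2.3230, -0.3018) x2=(-0.8214, 1.1054, 1.7304) x3=(1.3470, 1.7250, 2.4095) x4=(0.6506, -0.1557, -0.2657)
step 16: x0=(-0.6539, -0.1607, -1.4621) x1=(-1.1179, 2.3678, -0.2952) x2=(-0.8535, 1.1249, 1.7594) x3=(1.3601, 1.7070, 2.4431) x4=(0.6515, -0.1418, -0.2608)
step 17: x0=(-0.6469, -0.1702, -1.5001) x1=(-1.1485, 2.4131, -0.2886) x2=(-0.8855, 1.1444, 1.7886) x3=(1.3730, 1.6888, 2.4766) x4=(0.6527, -0.1281, -0.2557)
step 18: x0=(-0.6401, -0.1799, -1.5385) x1=(-1.1792, 2.4588, -0.2821) x2=(-0.9174, 1.1639, 1.8181) x3=(1.3857, 1.6706, 2.5098) x4=(0.6543, -0.1144, -0.2504)
step 19: x0=(-0.6335, -0.1896, -1.5771) x1=(-1.2100, 2.5049, -0.2757) x2=(-0.9493, 1.1835, 1.8477) x3=(1.3982, 1.6523, 2.5428) x4=(0.6562, -0.1008, -0.2449)
step 20: x0=(-0.6271, -0.1995, -1.6160) x1=(-1.2408, 2.5515, -0.2694) x2=(-0.9811, 1.2030, 1.8776) x3=(1.4105, 1.6339, 2.5757) x4=(0.6585, -0.0872, -0.2392)
step 21: x0=(-0.6208, -0.2095, -1.6553) x1=(-1.2718, 2.5984, -0.2631) x2=(-1.0128, 1.2226, 1.9077) x3=(1.4226, 1.6155, 2.6084) x4=(0.6610, -0.0737, -0.2333)
step 22: x0=(-0.6147, -0.2196, -1.6948) x1=(-1.3028, 2.6456, -0.2569) x2=(-1.0445, 1.2422, 1.9380) x3=(1.4344, 1.5970, 2.6409) x4=(0.6639, -0.0603, -0.2272)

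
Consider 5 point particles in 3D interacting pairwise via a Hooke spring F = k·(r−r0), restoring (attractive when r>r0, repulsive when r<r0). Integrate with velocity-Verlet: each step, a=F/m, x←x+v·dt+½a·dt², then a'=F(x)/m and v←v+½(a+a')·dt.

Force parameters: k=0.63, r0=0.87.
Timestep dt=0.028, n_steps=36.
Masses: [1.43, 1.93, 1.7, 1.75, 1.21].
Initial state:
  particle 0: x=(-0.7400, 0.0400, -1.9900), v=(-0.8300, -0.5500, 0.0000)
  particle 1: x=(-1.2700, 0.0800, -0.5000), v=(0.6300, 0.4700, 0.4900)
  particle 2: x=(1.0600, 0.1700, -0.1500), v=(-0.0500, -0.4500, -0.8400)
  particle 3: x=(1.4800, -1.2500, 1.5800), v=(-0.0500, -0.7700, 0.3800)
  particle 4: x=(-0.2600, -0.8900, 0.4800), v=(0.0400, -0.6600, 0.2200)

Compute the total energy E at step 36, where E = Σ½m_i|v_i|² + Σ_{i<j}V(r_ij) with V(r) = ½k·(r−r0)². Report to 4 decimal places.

14.0841

step 0: x0=(-0.7400, 0.0400, -1.9900) x1=(-1.2700, 0.0800, -0.5000) x2=(1.0600, 0.1700, -0.1500) x3=(1.4800, -1.2500, 1.5800) x4=(-0.2600, -0.8900, 0.4800)
step 1: x0=(-0.7627, 0.0243, -1.9889) x1=(-1.2518, 0.0930, -0.4861) x2=(1.0582, 0.1572, -0.1735) x3=(1.4779, -1.2711, 1.5898) x4=(-0.2587, -0.9082, 0.4858)
step 2: x0=(-0.7843, 0.0081, -1.9856) x1=(-1.2325, 0.1056, -0.4717) x2=(1.0554, 0.1439, -0.1970) x3=(1.4743, -1.2913, 1.5978) x4=(-0.2570, -0.9258, 0.4908)
step 3: x0=(-0.8049, -0.0086, -1.9800) x1=(-1.2122, 0.1177, -0.4570) x2=(1.0518, 0.1301, -0.2205) x3=(1.4692, -1.3106, 1.6040) x4=(-0.2550, -0.9428, 0.4951)
step 4: x0=(-0.8243, -0.0259, -1.9723) x1=(-1.1908, 0.1295, -0.4419) x2=(1.0473, 0.1159, -0.2439) x3=(1.4628, -1.3290, 1.6085) x4=(-0.2527, -0.9591, 0.4986)
step 5: x0=(-0.8426, -0.0437, -1.9623) x1=(-1.1684, 0.1408, -0.4264) x2=(1.0419, 0.1013, -0.2672) x3=(1.4548, -1.3465, 1.6113) x4=(-0.2500, -0.9749, 0.5013)
step 6: x0=(-0.8597, -0.0620, -1.9501) x1=(-1.1449, 0.1516, -0.4106) x2=(1.0356, 0.0862, -0.2905) x3=(1.4454, -1.3630, 1.6122) x4=(-0.2470, -0.9900, 0.5033)
step 7: x0=(-0.8756, -0.0808, -1.9358) x1=(-1.1205, 0.1620, -0.3944) x2=(1.0285, 0.0706, -0.3135) x3=(1.4346, -1.3786, 1.6114) x4=(-0.2436, -1.0045, 0.5045)
step 8: x0=(-0.8904, -0.1001, -1.9193) x1=(-1.0951, 0.1719, -0.3778) x2=(1.0205, 0.0546, -0.3364) x3=(1.4224, -1.3932, 1.6089) x4=(-0.2400, -1.0183, 0.5049)
step 9: x0=(-0.9040, -0.1200, -1.9007) x1=(-1.0688, 0.1813, -0.3610) x2=(1.0116, 0.0381, -0.3591) x3=(1.4088, -1.4069, 1.6045) x4=(-0.2360, -1.0315, 0.5045)
step 10: x0=(-0.9164, -0.1403, -1.8799) x1=(-1.0416, 0.1902, -0.3438) x2=(1.0020, 0.0212, -0.3816) x3=(1.3938, -1.4196, 1.5984) x4=(-0.2317, -1.0441, 0.5034)
step 11: x0=(-0.9275, -0.1610, -1.8571) x1=(-1.0135, 0.1985, -0.3263) x2=(0.9915, 0.0039, -0.4039) x3=(1.3774, -1.4314, 1.5906) x4=(-0.2271, -1.0560, 0.5015)
step 12: x0=(-0.9375, -0.1823, -1.8322) x1=(-0.9845, 0.2063, -0.3086) x2=(0.9802, -0.0139, -0.4259) x3=(1.3597, -1.4422, 1.5811) x4=(-0.2223, -1.0673, 0.4989)
step 13: x0=(-0.9463, -0.2040, -1.8053) x1=(-0.9547, 0.2136, -0.2905) x2=(0.9681, -0.0321, -0.4476) x3=(1.3406, -1.4521, 1.5699) x4=(-0.2171, -1.0780, 0.4955)
step 14: x0=(-0.9538, -0.2261, -1.7764) x1=(-0.9241, 0.2203, -0.2723) x2=(0.9553, -0.0507, -0.4690) x3=(1.3203, -1.4610, 1.5569) x4=(-0.2117, -1.0880, 0.4914)
step 15: x0=(-0.9601, -0.2487, -1.7456) x1=(-0.8927, 0.2264, -0.2537) x2=(0.9417, -0.0697, -0.4901) x3=(1.2986, -1.4690, 1.5424) x4=(-0.2061, -1.0974, 0.4865)
step 16: x0=(-0.9653, -0.2717, -1.7129) x1=(-0.8606, 0.2320, -0.2350) x2=(0.9274, -0.0892, -0.5109) x3=(1.2757, -1.4760, 1.5261) x4=(-0.2002, -1.1062, 0.4810)
step 17: x0=(-0.9692, -0.2951, -1.6783) x1=(-0.8278, 0.2369, -0.2160) x2=(0.9124, -0.1090, -0.5313) x3=(1.2516, -1.4821, 1.5083) x4=(-0.1941, -1.1144, 0.4747)
step 18: x0=(-0.9720, -0.3188, -1.6419) x1=(-0.7943, 0.2413, -0.1969) x2=(0.8966, -0.1293, -0.5513) x3=(1.2263, -1.4873, 1.4889) x4=(-0.1878, -1.1219, 0.4677)
step 19: x0=(-0.9735, -0.3430, -1.6038) x1=(-0.7601, 0.2451, -0.1775) x2=(0.8802, -0.1499, -0.5709) x3=(1.1998, -1.4915, 1.4679) x4=(-0.1812, -1.1289, 0.4601)
step 20: x0=(-0.9739, -0.3675, -1.5639) x1=(-0.7254, 0.2483, -0.1580) x2=(0.8631, -0.1709, -0.5901) x3=(1.1722, -1.4949, 1.4454) x4=(-0.1745, -1.1353, 0.4518)
step 21: x0=(-0.9732, -0.3923, -1.5224) x1=(-0.6900, 0.2509, -0.1384) x2=(0.8455, -0.1922, -0.6089) x3=(1.1435, -1.4974, 1.4214) x4=(-0.1676, -1.1410, 0.4429)
step 22: x0=(-0.9713, -0.4174, -1.4793) x1=(-0.6541, 0.2529, -0.1186) x2=(0.8272, -0.2139, -0.6272) x3=(1.1137, -1.4990, 1.3959) x4=(-0.1606, -1.1463, 0.4333)
step 23: x0=(-0.9683, -0.4428, -1.4347) x1=(-0.6177, 0.2542, -0.0987) x2=(0.8083, -0.2360, -0.6450) x3=(1.0830, -1.4997, 1.3690) x4=(-0.1533, -1.1509, 0.4231)
step 24: x0=(-0.9641, -0.4686, -1.3886) x1=(-0.5808, 0.2550, -0.0786) x2=(0.7888, -0.2584, -0.6624) x3=(1.0512, -1.4996, 1.3408) x4=(-0.1460, -1.1550, 0.4124)
step 25: x0=(-0.9589, -0.4945, -1.3411) x1=(-0.5435, 0.2552, -0.0585) x2=(0.7688, -0.2811, -0.6793) x3=(1.0185, -1.4987, 1.3112) x4=(-0.1385, -1.1586, 0.4011)
step 26: x0=(-0.9527, -0.5207, -1.2923) x1=(-0.5057, 0.2547, -0.0383) x2=(0.7483, -0.3041, -0.6958) x3=(0.9849, -1.4970, 1.2804) x4=(-0.1309, -1.1617, 0.3892)
step 27: x0=(-0.9454, -0.5471, -1.2422) x1=(-0.4676, 0.2537, -0.0181) x2=(0.7273, -0.3274, -0.7117) x3=(0.9504, -1.4945, 1.2483) x4=(-0.1232, -1.1642, 0.3769)
step 28: x0=(-0.9371, -0.5738, -1.1908) x1=(-0.4291, 0.2520, 0.0022) x2=(0.7059, -0.3510, -0.7271) x3=(0.9151, -1.4912, 1.2150) x4=(-0.1154, -1.1663, 0.3640)
step 29: x0=(-0.9279, -0.6006, -1.1383) x1=(-0.3903, 0.2498, 0.0226) x2=(0.6840, -0.3748, -0.7420) x3=(0.8791, -1.4872, 1.1806) x4=(-0.1076, -1.1679, 0.3507)
step 30: x0=(-0.9177, -0.6275, -1.0848) x1=(-0.3512, 0.2469, 0.0429) x2=(0.6616, -0.3989, -0.7564) x3=(0.8423, -1.4824, 1.1451) x4=(-0.0996, -1.1690, 0.3369)
step 31: x0=(-0.9066, -0.6546, -1.0302) x1=(-0.3118, 0.2435, 0.0633) x2=(0.6389, -0.4233, -0.7703) x3=(0.8049, -1.4770, 1.1085) x4=(-0.0917, -1.1697, 0.3227)
step 32: x0=(-0.8946, -0.6818, -0.9747) x1=(-0.2722, 0.2395, 0.0836) x2=(0.6158, -0.4479, -0.7836) x3=(0.7668, -1.4709, 1.0710) x4=(-0.0837, -1.1700, 0.3080)
step 33: x0=(-0.8818, -0.7091, -0.9183) x1=(-0.2324, 0.2349, 0.1039) x2=(0.5924, -0.4727, -0.7965) x3=(0.7281, -1.4642, 1.0325) x4=(-0.0756, -1.1699, 0.2931)
step 34: x0=(-0.8682, -0.7365, -0.8611) x1=(-0.1924, 0.2297, 0.1242) x2=(0.5686, -0.4977, -0.8088) x3=(0.6889, -1.4568, 0.9931) x4=(-0.0676, -1.1694, 0.2777)
step 35: x0=(-0.8538, -0.7639, -0.8032) x1=(-0.1523, 0.2239, 0.1444) x2=(0.5446, -0.5229, -0.8205) x3=(0.6492, -1.4489, 0.9530) x4=(-0.0595, -1.1685, 0.2620)
step 36: x0=(-0.8387, -0.7913, -0.7446) x1=(-0.1121, 0.2176, 0.1646) x2=(0.5202, -0.5483, -0.8318) x3=(0.6090, -1.4404, 0.9120) x4=(-0.0514, -1.1672, 0.2461)
step 0 velocities: v0=(-0.8300, -0.5500, 0.0000) v1=(0.6300, 0.4700, 0.4900) v2=(-0.0500, -0.4500, -0.8400) v3=(-0.0500, -0.7700, 0.3800) v4=(0.0400, -0.6600, 0.2200)
step 0: KE=3.2518, PE=10.8351, E=14.0869
step 36 velocities: v0=(0.5519, -0.9795, 2.1030) v1=(1.4384, -0.2352, 0.7182) v2=(-0.8744, -0.9083, -0.3931) v3=(-1.4414, 0.3123, -1.4742) v4=(0.2881, 0.0511, -0.5755)
step 36: KE=12.1533, PE=1.9308, E=14.0841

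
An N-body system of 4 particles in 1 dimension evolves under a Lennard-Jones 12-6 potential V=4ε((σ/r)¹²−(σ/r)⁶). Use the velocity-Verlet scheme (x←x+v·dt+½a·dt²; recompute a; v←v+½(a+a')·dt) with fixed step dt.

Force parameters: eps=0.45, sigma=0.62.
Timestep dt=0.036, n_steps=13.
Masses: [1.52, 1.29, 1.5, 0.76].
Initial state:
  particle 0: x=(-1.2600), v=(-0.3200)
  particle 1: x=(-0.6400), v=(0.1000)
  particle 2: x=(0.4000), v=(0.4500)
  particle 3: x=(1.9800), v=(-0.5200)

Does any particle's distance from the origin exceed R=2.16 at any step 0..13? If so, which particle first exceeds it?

no

step 0: x0=(-1.2600) x1=(-0.6400) x2=(0.4000) x3=(1.9800)
step 1: x0=(-1.2789) x1=(-0.6274) x2=(0.4160) x3=(1.9613)
step 2: x0=(-1.3030) x1=(-0.6084) x2=(0.4317) x3=(1.9425)
step 3: x0=(-1.3271) x1=(-0.5889) x2=(0.4470) x3=(1.9236)
step 4: x0=(-1.3498) x1=(-0.5705) x2=(0.4620) x3=(1.9047)
step 5: x0=(-1.3711) x1=(-0.5534) x2=(0.4766) x3=(1.8857)
step 6: x0=(-1.3911) x1=(-0.5374) x2=(0.4909) x3=(1.8666)
step 7: x0=(-1.4099) x1=(-0.5222) x2=(0.5048) x3=(1.8474)
step 8: x0=(-1.4278) x1=(-0.5077) x2=(0.5184) x3=(1.8280)
step 9: x0=(-1.4450) x1=(-0.4936) x2=(0.5317) x3=(1.8085)
step 10: x0=(-1.4615) x1=(-0.4798) x2=(0.5446) x3=(1.7888)
step 11: x0=(-1.4775) x1=(-0.4661) x2=(0.5573) x3=(1.7689)
step 12: x0=(-1.4930) x1=(-0.4524) x2=(0.5697) x3=(1.7487)
step 13: x0=(-1.5082) x1=(-0.4387) x2=(0.5818) x3=(1.7282)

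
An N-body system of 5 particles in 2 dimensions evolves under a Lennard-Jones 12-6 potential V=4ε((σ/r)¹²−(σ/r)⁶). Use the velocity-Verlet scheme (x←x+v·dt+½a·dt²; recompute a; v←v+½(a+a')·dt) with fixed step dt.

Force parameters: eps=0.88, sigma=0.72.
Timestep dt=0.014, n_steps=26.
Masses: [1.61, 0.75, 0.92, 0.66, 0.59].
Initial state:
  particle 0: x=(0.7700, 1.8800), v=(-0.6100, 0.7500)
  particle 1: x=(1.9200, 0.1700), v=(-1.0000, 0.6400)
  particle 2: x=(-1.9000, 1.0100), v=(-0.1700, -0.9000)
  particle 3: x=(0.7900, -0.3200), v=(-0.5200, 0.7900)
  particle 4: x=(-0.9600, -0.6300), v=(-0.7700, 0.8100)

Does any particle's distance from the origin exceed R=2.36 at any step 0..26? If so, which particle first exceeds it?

no

step 0: x0=(0.7700, 1.8800) x1=(1.9200, 0.1700) x2=(-1.9000, 1.0100) x3=(0.7900, -0.3200) x4=(-0.9600, -0.6300)
step 1: x0=(0.7615, 1.8905) x1=(1.9059, 0.1789) x2=(-1.9024, 0.9974) x3=(0.7828, -0.3089) x4=(-0.9708, -0.6187)
step 2: x0=(0.7529, 1.9010) x1=(1.8917, 0.1878) x2=(-1.9048, 0.9848) x3=(0.7758, -0.2977) x4=(-0.9815, -0.6073)
step 3: x0=(0.7444, 1.9115) x1=(1.8773, 0.1966) x2=(-1.9071, 0.9722) x3=(0.7689, -0.2865) x4=(-0.9923, -0.5959)
step 4: x0=(0.7358, 1.9220) x1=(1.8627, 0.2053) x2=(-1.9095, 0.9595) x3=(0.7622, -0.2751) x4=(-1.0030, -0.5845)
step 5: x0=(0.7273, 1.9325) x1=(1.8479, 0.2140) x2=(-1.9118, 0.9469) x3=(0.7557, -0.2637) x4=(-1.0138, -0.5731)
step 6: x0=(0.7188, 1.9429) x1=(1.8330, 0.2226) x2=(-1.9142, 0.9343) x3=(0.7494, -0.2522) x4=(-1.0245, -0.5617)
step 7: x0=(0.7102, 1.9534) x1=(1.8179, 0.2310) x2=(-1.9165, 0.9216) x3=(0.7433, -0.2405) x4=(-1.0352, -0.5502)
step 8: x0=(0.7017, 1.9639) x1=(1.8025, 0.2395) x2=(-1.9189, 0.9089) x3=(0.7374, -0.2288) x4=(-1.0459, -0.5388)
step 9: x0=(0.6932, 1.9744) x1=(1.7869, 0.2478) x2=(-1.9212, 0.8963) x3=(0.7318, -0.2170) x4=(-1.0566, -0.5273)
step 10: x0=(0.6846, 1.9848) x1=(1.7711, 0.2560) x2=(-1.9235, 0.8836) x3=(0.7264, -0.2050) x4=(-1.0674, -0.5158)
step 11: x0=(0.6761, 1.9953) x1=(1.7551, 0.2641) x2=(-1.9258, 0.8708) x3=(0.7212, -0.1929) x4=(-1.0781, -0.5042)
step 12: x0=(0.6676, 2.0057) x1=(1.7388, 0.2721) x2=(-1.9281, 0.8581) x3=(0.7164, -0.1807) x4=(-1.0888, -0.4926)
step 13: x0=(0.6591, 2.0162) x1=(1.7222, 0.2800) x2=(-1.9304, 0.8454) x3=(0.7118, -0.1684) x4=(-1.0995, -0.4810)
step 14: x0=(0.6505, 2.0266) x1=(1.7053, 0.2878) x2=(-1.9326, 0.8326) x3=(0.7076, -0.1559) x4=(-1.1102, -0.4694)
step 15: x0=(0.6420, 2.0371) x1=(1.6881, 0.2954) x2=(-1.9349, 0.8198) x3=(0.7037, -0.1432) x4=(-1.1210, -0.4577)
step 16: x0=(0.6335, 2.0475) x1=(1.6705, 0.3029) x2=(-1.9371, 0.8070) x3=(0.7002, -0.1304) x4=(-1.1317, -0.4459)
step 17: x0=(0.6250, 2.0580) x1=(1.6526, 0.3102) x2=(-1.9393, 0.7941) x3=(0.6971, -0.1174) x4=(-1.1425, -0.4341)
step 18: x0=(0.6164, 2.0684) x1=(1.6343, 0.3174) x2=(-1.9415, 0.7812) x3=(0.6944, -0.1041) x4=(-1.1533, -0.4223)
step 19: x0=(0.6079, 2.0788) x1=(1.6155, 0.3243) x2=(-1.9437, 0.7683) x3=(0.6922, -0.0907) x4=(-1.1641, -0.4103)
step 20: x0=(0.5994, 2.0893) x1=(1.5962, 0.3311) x2=(-1.9458, 0.7553) x3=(0.6906, -0.0770) x4=(-1.1750, -0.3984)
step 21: x0=(0.5909, 2.0997) x1=(1.5765, 0.3376) x2=(-1.9479, 0.7423) x3=(0.6895, -0.0630) x4=(-1.1859, -0.3863)
step 22: x0=(0.5824, 2.1101) x1=(1.5561, 0.3438) x2=(-1.9499, 0.7292) x3=(0.6891, -0.0487) x4=(-1.1968, -0.3741)
step 23: x0=(0.5738, 2.1205) x1=(1.5351, 0.3498) x2=(-1.9519, 0.7160) x3=(0.6894, -0.0341) x4=(-1.2078, -0.3619)
step 24: x0=(0.5653, 2.1309) x1=(1.5135, 0.3555) x2=(-1.9539, 0.7028) x3=(0.6904, -0.0192) x4=(-1.2189, -0.3495)
step 25: x0=(0.5568, 2.1413) x1=(1.4911, 0.3609) x2=(-1.9558, 0.6895) x3=(0.6922, -0.0039) x4=(-1.2301, -0.3370)
step 26: x0=(0.5483, 2.1517) x1=(1.4681, 0.3660) x2=(-1.9576, 0.6761) x3=(0.6947, 0.0118) x4=(-1.2413, -0.3243)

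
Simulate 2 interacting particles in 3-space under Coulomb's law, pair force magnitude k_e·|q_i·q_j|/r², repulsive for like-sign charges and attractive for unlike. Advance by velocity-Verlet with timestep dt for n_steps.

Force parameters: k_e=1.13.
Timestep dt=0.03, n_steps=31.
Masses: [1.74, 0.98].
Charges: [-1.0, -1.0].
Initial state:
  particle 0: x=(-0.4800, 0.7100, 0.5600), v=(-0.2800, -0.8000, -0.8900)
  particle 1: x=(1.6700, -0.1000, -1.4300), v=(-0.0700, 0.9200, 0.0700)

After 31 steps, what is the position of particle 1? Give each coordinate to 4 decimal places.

(1.6534, 0.7503, -1.4015)

step 0: x0=(-0.4800, 0.7100, 0.5600) x1=(1.6700, -0.1000, -1.4300)
step 1: x0=(-0.4884, 0.6860, 0.5333) x1=(1.6679, -0.0724, -1.4279)
step 2: x0=(-0.4969, 0.6620, 0.5067) x1=(1.6660, -0.0449, -1.4259)
step 3: x0=(-0.5054, 0.6381, 0.4801) x1=(1.6641, -0.0173, -1.4240)
step 4: x0=(-0.5140, 0.6141, 0.4535) x1=(1.6623, 0.0102, -1.4222)
step 5: x0=(-0.5226, 0.5902, 0.4270) x1=(1.6605, 0.0377, -1.4204)
step 6: x0=(-0.5313, 0.5663, 0.4006) x1=(1.6589, 0.0651, -1.4188)
step 7: x0=(-0.5400, 0.5424, 0.3741) x1=(1.6574, 0.0925, -1.4172)
step 8: x0=(-0.5487, 0.5185, 0.3478) x1=(1.6559, 0.1200, -1.4156)
step 9: x0=(-0.5576, 0.4946, 0.3214) x1=(1.6546, 0.1473, -1.4142)
step 10: x0=(-0.5665, 0.4707, 0.2951) x1=(1.6534, 0.1747, -1.4128)
step 11: x0=(-0.5754, 0.4468, 0.2689) x1=(1.6522, 0.2021, -1.4115)
step 12: x0=(-0.5844, 0.4230, 0.2427) x1=(1.6512, 0.2294, -1.4103)
step 13: x0=(-0.5935, 0.3991, 0.2166) x1=(1.6503, 0.2568, -1.4092)
step 14: x0=(-0.6026, 0.3753, 0.1904) x1=(1.6495, 0.2841, -1.4081)
step 15: x0=(-0.6118, 0.3514, 0.1644) x1=(1.6488, 0.3115, -1.4072)
step 16: x0=(-0.6210, 0.3276, 0.1384) x1=(1.6482, 0.3388, -1.4063)
step 17: x0=(-0.6304, 0.3037, 0.1124) x1=(1.6477, 0.3661, -1.4054)
step 18: x0=(-0.6397, 0.2799, 0.0864) x1=(1.6474, 0.3935, -1.4047)
step 19: x0=(-0.6492, 0.2560, 0.0606) x1=(1.6471, 0.4208, -1.4040)
step 20: x0=(-0.6587, 0.2322, 0.0347) x1=(1.6470, 0.4482, -1.4035)
step 21: x0=(-0.6683, 0.2083, 0.0089) x1=(1.6470, 0.4755, -1.4029)
step 22: x0=(-0.6779, 0.1844, -0.0169) x1=(1.6471, 0.5029, -1.4025)
step 23: x0=(-0.6876, 0.1605, -0.0426) x1=(1.6473, 0.5303, -1.4021)
step 24: x0=(-0.6974, 0.1367, -0.0683) x1=(1.6477, 0.5577, -1.4018)
step 25: x0=(-0.7073, 0.1128, -0.0939) x1=(1.6481, 0.5851, -1.4016)
step 26: x0=(-0.7172, 0.0888, -0.1195) x1=(1.6487, 0.6126, -1.4014)
step 27: x0=(-0.7272, 0.0649, -0.1451) x1=(1.6494, 0.6401, -1.4013)
step 28: x0=(-0.7372, 0.0409, -0.1707) x1=(1.6503, 0.6676, -1.4013)
step 29: x0=(-0.7473, 0.0170, -0.1962) x1=(1.6512, 0.6951, -1.4013)
step 30: x0=(-0.7575, -0.0070, -0.2216) x1=(1.6523, 0.7227, -1.4014)
step 31: x0=(-0.7677, -0.0310, -0.2471) x1=(1.6534, 0.7503, -1.4015)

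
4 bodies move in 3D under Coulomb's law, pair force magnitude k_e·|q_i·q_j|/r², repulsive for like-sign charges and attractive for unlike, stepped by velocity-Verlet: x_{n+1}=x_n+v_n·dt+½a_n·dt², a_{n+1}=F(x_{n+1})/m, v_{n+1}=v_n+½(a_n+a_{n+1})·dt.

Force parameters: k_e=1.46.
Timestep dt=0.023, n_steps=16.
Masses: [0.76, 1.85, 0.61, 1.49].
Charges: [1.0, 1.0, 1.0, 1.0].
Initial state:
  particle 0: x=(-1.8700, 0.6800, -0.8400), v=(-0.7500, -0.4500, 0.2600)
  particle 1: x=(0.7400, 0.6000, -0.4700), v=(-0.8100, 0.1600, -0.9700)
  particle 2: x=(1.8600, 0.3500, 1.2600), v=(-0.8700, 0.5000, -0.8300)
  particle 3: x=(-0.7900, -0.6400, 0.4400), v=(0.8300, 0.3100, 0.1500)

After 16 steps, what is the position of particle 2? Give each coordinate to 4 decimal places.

(1.5869, 0.5379, 0.9953)

step 0: x0=(-1.8700, 0.6800, -0.8400) x1=(0.7400, 0.6000, -0.4700) x2=(1.8600, 0.3500, 1.2600) x3=(-0.7900, -0.6400, 0.4400)
step 1: x0=(-1.8874, 0.6697, -0.8341) x1=(0.7214, 0.6037, -0.4924) x2=(1.8402, 0.3615, 1.2411) x3=(-0.7709, -0.6329, 0.4435)
step 2: x0=(-1.9051, 0.6596, -0.8284) x1=(0.7029, 0.6075, -0.5148) x2=(1.8207, 0.3730, 1.2225) x3=(-0.7520, -0.6260, 0.4471)
step 3: x0=(-1.9231, 0.6496, -0.8229) x1=(0.6844, 0.6113, -0.5374) x2=(1.8016, 0.3846, 1.2042) x3=(-0.7331, -0.6193, 0.4508)
step 4: x0=(-1.9415, 0.6397, -0.8175) x1=(0.6660, 0.6152, -0.5601) x2=(1.7828, 0.3961, 1.1862) x3=(-0.7142, -0.6127, 0.4546)
step 5: x0=(-1.9601, 0.6300, -0.8123) x1=(0.6477, 0.6192, -0.5830) x2=(1.7644, 0.4077, 1.1685) x3=(-0.6955, -0.6063, 0.4585)
step 6: x0=(-1.9791, 0.6204, -0.8073) x1=(0.6295, 0.6232, -0.6059) x2=(1.7464, 0.4193, 1.1512) x3=(-0.6768, -0.6000, 0.4625)
step 7: x0=(-1.9984, 0.6109, -0.8024) x1=(0.6113, 0.6273, -0.6290) x2=(1.7287, 0.4309, 1.1342) x3=(-0.6582, -0.5939, 0.4666)
step 8: x0=(-2.0181, 0.6015, -0.7977) x1=(0.5932, 0.6315, -0.6522) x2=(1.7114, 0.4426, 1.1175) x3=(-0.6396, -0.5879, 0.4709)
step 9: x0=(-2.0380, 0.5923, -0.7931) x1=(0.5752, 0.6357, -0.6755) x2=(1.6945, 0.4543, 1.1011) x3=(-0.6212, -0.5821, 0.4752)
step 10: x0=(-2.0583, 0.5831, -0.7887) x1=(0.5572, 0.6400, -0.6990) x2=(1.6780, 0.4661, 1.0851) x3=(-0.6028, -0.5765, 0.4796)
step 11: x0=(-2.0790, 0.5741, -0.7845) x1=(0.5393, 0.6443, -0.7226) x2=(1.6618, 0.4779, 1.0693) x3=(-0.5844, -0.5710, 0.4842)
step 12: x0=(-2.0999, 0.5651, -0.7803) x1=(0.5215, 0.6488, -0.7463) x2=(1.6460, 0.4898, 1.0539) x3=(-0.5662, -0.5656, 0.4888)
step 13: x0=(-2.1212, 0.5563, -0.7763) x1=(0.5037, 0.6533, -0.7702) x2=(1.6307, 0.5017, 1.0388) x3=(-0.5480, -0.5605, 0.4936)
step 14: x0=(-2.1428, 0.5475, -0.7725) x1=(0.4860, 0.6578, -0.7942) x2=(1.6157, 0.5137, 1.0240) x3=(-0.5299, -0.5554, 0.4985)
step 15: x0=(-2.1647, 0.5388, -0.7687) x1=(0.4684, 0.6625, -0.8184) x2=(1.6011, 0.5258, 1.0095) x3=(-0.5119, -0.5506, 0.5035)
step 16: x0=(-2.1870, 0.5302, -0.7651) x1=(0.4508, 0.6672, -0.8426) x2=(1.5869, 0.5379, 0.9953) x3=(-0.4939, -0.5459, 0.5086)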